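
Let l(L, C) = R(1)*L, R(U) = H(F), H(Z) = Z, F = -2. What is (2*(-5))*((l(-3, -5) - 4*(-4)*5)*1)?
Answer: -860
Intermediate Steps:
R(U) = -2
l(L, C) = -2*L
(2*(-5))*((l(-3, -5) - 4*(-4)*5)*1) = (2*(-5))*((-2*(-3) - 4*(-4)*5)*1) = -10*(6 + 16*5) = -10*(6 + 80) = -860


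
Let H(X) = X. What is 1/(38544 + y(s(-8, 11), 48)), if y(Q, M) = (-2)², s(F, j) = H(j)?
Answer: 1/38548 ≈ 2.5942e-5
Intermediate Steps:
s(F, j) = j
y(Q, M) = 4
1/(38544 + y(s(-8, 11), 48)) = 1/(38544 + 4) = 1/38548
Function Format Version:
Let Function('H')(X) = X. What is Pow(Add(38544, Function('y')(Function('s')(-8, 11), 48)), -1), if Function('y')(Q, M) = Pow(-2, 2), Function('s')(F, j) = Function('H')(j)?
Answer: Rational(1, 38548) ≈ 2.5942e-5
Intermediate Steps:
Function('s')(F, j) = j
Function('y')(Q, M) = 4
Pow(Add(38544, Function('y')(Function('s')(-8, 11), 48)), -1) = Pow(Add(38544, 4), -1) = Pow(38548, -1) = Rational(1, 38548)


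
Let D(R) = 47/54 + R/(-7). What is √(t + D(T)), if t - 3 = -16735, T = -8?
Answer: I*√265605270/126 ≈ 129.34*I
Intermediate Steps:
D(R) = 47/54 - R/7 (D(R) = 47*(1/54) + R*(-⅐) = 47/54 - R/7)
t = -16732 (t = 3 - 16735 = -16732)
√(t + D(T)) = √(-16732 + (47/54 - ⅐*(-8))) = √(-16732 + (47/54 + 8/7)) = √(-16732 + 761/378) = √(-6323935/378) = I*√265605270/126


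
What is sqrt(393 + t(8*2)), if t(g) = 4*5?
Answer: sqrt(413) ≈ 20.322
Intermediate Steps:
t(g) = 20
sqrt(393 + t(8*2)) = sqrt(393 + 20) = sqrt(413)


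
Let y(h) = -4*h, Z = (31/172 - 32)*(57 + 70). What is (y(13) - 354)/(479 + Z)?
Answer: 2408/21127 ≈ 0.11398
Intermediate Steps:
Z = -695071/172 (Z = (31*(1/172) - 32)*127 = (31/172 - 32)*127 = -5473/172*127 = -695071/172 ≈ -4041.1)
(y(13) - 354)/(479 + Z) = (-4*13 - 354)/(479 - 695071/172) = (-52 - 354)/(-612683/172) = -406*(-172/612683) = 2408/21127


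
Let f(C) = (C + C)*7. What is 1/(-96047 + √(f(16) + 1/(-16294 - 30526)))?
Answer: -4496920540/431915716617701 - 2*√122758282695/431915716617701 ≈ -1.0413e-5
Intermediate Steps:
f(C) = 14*C (f(C) = (2*C)*7 = 14*C)
1/(-96047 + √(f(16) + 1/(-16294 - 30526))) = 1/(-96047 + √(14*16 + 1/(-16294 - 30526))) = 1/(-96047 + √(224 + 1/(-46820))) = 1/(-96047 + √(224 - 1/46820)) = 1/(-96047 + √(10487679/46820)) = 1/(-96047 + √122758282695/23410)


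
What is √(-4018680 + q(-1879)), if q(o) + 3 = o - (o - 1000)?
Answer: I*√4017683 ≈ 2004.4*I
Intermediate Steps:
q(o) = 997 (q(o) = -3 + (o - (o - 1000)) = -3 + (o - (-1000 + o)) = -3 + (o + (1000 - o)) = -3 + 1000 = 997)
√(-4018680 + q(-1879)) = √(-4018680 + 997) = √(-4017683) = I*√4017683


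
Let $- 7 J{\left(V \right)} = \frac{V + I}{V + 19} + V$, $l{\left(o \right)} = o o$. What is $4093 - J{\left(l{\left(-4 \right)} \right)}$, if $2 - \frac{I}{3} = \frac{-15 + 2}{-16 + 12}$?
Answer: $\frac{573347}{140} \approx 4095.3$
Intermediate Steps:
$I = - \frac{15}{4}$ ($I = 6 - 3 \frac{-15 + 2}{-16 + 12} = 6 - 3 \left(- \frac{13}{-4}\right) = 6 - 3 \left(\left(-13\right) \left(- \frac{1}{4}\right)\right) = 6 - \frac{39}{4} = - \frac{15}{4} \approx -3.75$)
$l{\left(o \right)} = o^{2}$
$J{\left(V \right)} = - \frac{V}{7} - \frac{- \frac{15}{4} + V}{7 \left(19 + V\right)}$ ($J{\left(V \right)} = - \frac{\frac{V - \frac{15}{4}}{V + 19} + V}{7} = - \frac{\frac{- \frac{15}{4} + V}{19 + V} + V}{7} = - \frac{V + \frac{- \frac{15}{4} + V}{19 + V}}{7} = - \frac{V}{7} - \frac{- \frac{15}{4} + V}{7 \left(19 + V\right)}$)
$4093 - J{\left(l{\left(-4 \right)} \right)} = 4093 - \frac{15 - 80 \left(-4\right)^{2} - 4 \left(\left(-4\right)^{2}\right)^{2}}{28 \left(19 + \left(-4\right)^{2}\right)} = 4093 - \frac{15 - 1280 - 4 \cdot 16^{2}}{28 \left(19 + 16\right)} = 4093 - \frac{15 - 1280 - 1024}{28 \cdot 35} = 4093 - \frac{1}{28} \cdot \frac{1}{35} \left(15 - 1280 - 1024\right) = 4093 - \frac{1}{28} \cdot \frac{1}{35} \left(-2289\right) = 4093 - - \frac{327}{140} = 4093 + \frac{327}{140} = \frac{573347}{140}$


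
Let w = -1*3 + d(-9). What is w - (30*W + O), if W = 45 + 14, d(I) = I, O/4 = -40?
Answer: -1622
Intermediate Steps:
O = -160 (O = 4*(-40) = -160)
W = 59
w = -12 (w = -1*3 - 9 = -3 - 9 = -12)
w - (30*W + O) = -12 - (30*59 - 160) = -12 - (1770 - 160) = -12 - 1*1610 = -12 - 1610 = -1622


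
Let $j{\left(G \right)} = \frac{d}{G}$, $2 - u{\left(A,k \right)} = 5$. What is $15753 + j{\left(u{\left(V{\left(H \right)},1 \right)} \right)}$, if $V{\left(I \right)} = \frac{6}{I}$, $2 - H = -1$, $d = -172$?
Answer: $\frac{47431}{3} \approx 15810.0$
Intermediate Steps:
$H = 3$ ($H = 2 - -1 = 2 + 1 = 3$)
$u{\left(A,k \right)} = -3$ ($u{\left(A,k \right)} = 2 - 5 = -3$)
$j{\left(G \right)} = - \frac{172}{G}$
$15753 + j{\left(u{\left(V{\left(H \right)},1 \right)} \right)} = 15753 - \frac{172}{-3} = 15753 - - \frac{172}{3} = 15753 + \frac{172}{3} = \frac{47431}{3}$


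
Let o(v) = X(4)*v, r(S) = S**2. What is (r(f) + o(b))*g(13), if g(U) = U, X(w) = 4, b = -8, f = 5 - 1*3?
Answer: -364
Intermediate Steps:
f = 2 (f = 5 - 3 = 2)
o(v) = 4*v
(r(f) + o(b))*g(13) = (2**2 + 4*(-8))*13 = (4 - 32)*13 = -28*13 = -364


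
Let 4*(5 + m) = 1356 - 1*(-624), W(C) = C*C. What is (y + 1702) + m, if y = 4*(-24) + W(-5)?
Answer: 2121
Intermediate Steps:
W(C) = C²
y = -71 (y = 4*(-24) + (-5)² = -96 + 25 = -71)
m = 490 (m = -5 + (1356 - 1*(-624))/4 = -5 + (1356 + 624)/4 = -5 + (¼)*1980 = -5 + 495 = 490)
(y + 1702) + m = (-71 + 1702) + 490 = 1631 + 490 = 2121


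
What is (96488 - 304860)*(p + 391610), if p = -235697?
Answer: -32487903636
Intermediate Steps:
(96488 - 304860)*(p + 391610) = (96488 - 304860)*(-235697 + 391610) = -208372*155913 = -32487903636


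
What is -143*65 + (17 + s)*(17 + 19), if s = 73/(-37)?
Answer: -323899/37 ≈ -8754.0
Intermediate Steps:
s = -73/37 (s = 73*(-1/37) = -73/37 ≈ -1.9730)
-143*65 + (17 + s)*(17 + 19) = -143*65 + (17 - 73/37)*(17 + 19) = -9295 + (556/37)*36 = -9295 + 20016/37 = -323899/37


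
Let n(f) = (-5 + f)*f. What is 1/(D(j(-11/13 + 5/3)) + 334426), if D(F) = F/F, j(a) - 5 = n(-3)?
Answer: 1/334427 ≈ 2.9902e-6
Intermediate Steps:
n(f) = f*(-5 + f)
j(a) = 29 (j(a) = 5 - 3*(-5 - 3) = 5 - 3*(-8) = 5 + 24 = 29)
D(F) = 1
1/(D(j(-11/13 + 5/3)) + 334426) = 1/(1 + 334426) = 1/334427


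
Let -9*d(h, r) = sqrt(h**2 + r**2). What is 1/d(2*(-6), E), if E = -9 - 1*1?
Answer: -9*sqrt(61)/122 ≈ -0.57617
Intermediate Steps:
E = -10 (E = -9 - 1 = -10)
d(h, r) = -sqrt(h**2 + r**2)/9
1/d(2*(-6), E) = 1/(-sqrt((2*(-6))**2 + (-10)**2)/9) = 1/(-sqrt((-12)**2 + 100)/9) = 1/(-sqrt(144 + 100)/9) = 1/(-2*sqrt(61)/9) = -9*sqrt(61)/122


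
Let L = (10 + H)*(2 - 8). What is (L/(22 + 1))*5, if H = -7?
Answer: -90/23 ≈ -3.9130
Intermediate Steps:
L = -18 (L = (10 - 7)*(2 - 8) = 3*(-6) = -18)
(L/(22 + 1))*5 = -18/(22 + 1)*5 = -18/23*5 = -90/23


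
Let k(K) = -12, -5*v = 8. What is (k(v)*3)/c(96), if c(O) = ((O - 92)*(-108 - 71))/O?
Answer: 864/179 ≈ 4.8268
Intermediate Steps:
v = -8/5 (v = -1/5*8 = -8/5 ≈ -1.6000)
c(O) = (16468 - 179*O)/O (c(O) = ((-92 + O)*(-179))/O = (16468 - 179*O)/O)
(k(v)*3)/c(96) = (-12*3)/(-179 + 16468/96) = -36/(-179 + 16468*(1/96)) = -36/(-179 + 4117/24) = -36/(-179/24) = -36*(-24/179) = 864/179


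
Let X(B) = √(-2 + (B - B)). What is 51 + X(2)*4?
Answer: 51 + 4*I*√2 ≈ 51.0 + 5.6569*I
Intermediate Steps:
X(B) = I*√2 (X(B) = √(-2 + 0) = √(-2) = I*√2)
51 + X(2)*4 = 51 + (I*√2)*4 = 51 + 4*I*√2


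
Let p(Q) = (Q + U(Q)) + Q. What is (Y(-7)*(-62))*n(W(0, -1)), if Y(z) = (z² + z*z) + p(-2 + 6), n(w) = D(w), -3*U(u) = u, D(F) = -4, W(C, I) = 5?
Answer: 77872/3 ≈ 25957.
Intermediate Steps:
U(u) = -u/3
p(Q) = 5*Q/3 (p(Q) = (Q - Q/3) + Q = 2*Q/3 + Q = 5*Q/3)
n(w) = -4
Y(z) = 20/3 + 2*z² (Y(z) = (z² + z*z) + 5*(-2 + 6)/3 = (z² + z²) + (5/3)*4 = 2*z² + 20/3 = 20/3 + 2*z²)
(Y(-7)*(-62))*n(W(0, -1)) = ((20/3 + 2*(-7)²)*(-62))*(-4) = ((20/3 + 2*49)*(-62))*(-4) = ((20/3 + 98)*(-62))*(-4) = ((314/3)*(-62))*(-4) = -19468/3*(-4) = 77872/3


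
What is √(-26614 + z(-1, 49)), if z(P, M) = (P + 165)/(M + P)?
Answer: I*√957981/6 ≈ 163.13*I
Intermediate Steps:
z(P, M) = (165 + P)/(M + P)
√(-26614 + z(-1, 49)) = √(-26614 + (165 - 1)/(49 - 1)) = √(-26614 + 164/48) = √(-26614 + (1/48)*164) = √(-26614 + 41/12) = √(-319327/12) = I*√957981/6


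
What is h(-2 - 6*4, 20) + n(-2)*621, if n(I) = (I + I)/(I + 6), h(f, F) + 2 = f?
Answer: -649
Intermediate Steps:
h(f, F) = -2 + f
n(I) = 2*I/(6 + I) (n(I) = (2*I)/(6 + I) = 2*I/(6 + I))
h(-2 - 6*4, 20) + n(-2)*621 = (-2 + (-2 - 6*4)) + (2*(-2)/(6 - 2))*621 = (-2 + (-2 - 24)) + (2*(-2)/4)*621 = (-2 - 26) + (2*(-2)*(1/4))*621 = -28 - 1*621 = -28 - 621 = -649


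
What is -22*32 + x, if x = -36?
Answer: -740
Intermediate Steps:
-22*32 + x = -22*32 - 36 = -704 - 36 = -740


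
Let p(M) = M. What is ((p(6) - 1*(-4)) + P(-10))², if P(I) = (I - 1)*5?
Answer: 2025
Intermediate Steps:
P(I) = -5 + 5*I (P(I) = (-1 + I)*5 = -5 + 5*I)
((p(6) - 1*(-4)) + P(-10))² = ((6 - 1*(-4)) + (-5 + 5*(-10)))² = ((6 + 4) + (-5 - 50))² = (10 - 55)² = (-45)² = 2025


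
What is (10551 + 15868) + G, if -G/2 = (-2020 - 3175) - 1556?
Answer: 39921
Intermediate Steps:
G = 13502 (G = -2*((-2020 - 3175) - 1556) = -2*(-5195 - 1556) = -2*(-6751) = 13502)
(10551 + 15868) + G = (10551 + 15868) + 13502 = 26419 + 13502 = 39921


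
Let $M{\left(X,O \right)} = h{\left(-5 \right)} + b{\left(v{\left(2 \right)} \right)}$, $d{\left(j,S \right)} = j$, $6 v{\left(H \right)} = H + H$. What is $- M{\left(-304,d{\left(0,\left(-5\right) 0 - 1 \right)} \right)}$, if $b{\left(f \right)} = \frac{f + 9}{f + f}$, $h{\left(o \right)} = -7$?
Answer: $- \frac{1}{4} \approx -0.25$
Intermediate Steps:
$v{\left(H \right)} = \frac{H}{3}$ ($v{\left(H \right)} = \frac{H + H}{6} = \frac{2 H}{6} = \frac{H}{3}$)
$b{\left(f \right)} = \frac{9 + f}{2 f}$
$M{\left(X,O \right)} = \frac{1}{4}$ ($M{\left(X,O \right)} = -7 + \frac{9 + \frac{1}{3} \cdot 2}{2 \cdot \frac{1}{3} \cdot 2} = -7 + \frac{9 + \frac{2}{3}}{2 \cdot \frac{2}{3}} = -7 + \frac{1}{2} \cdot \frac{3}{2} \cdot \frac{29}{3} = -7 + \frac{29}{4} = \frac{1}{4}$)
$- M{\left(-304,d{\left(0,\left(-5\right) 0 - 1 \right)} \right)} = \left(-1\right) \frac{1}{4} = - \frac{1}{4}$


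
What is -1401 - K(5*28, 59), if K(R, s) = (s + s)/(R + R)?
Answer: -196199/140 ≈ -1401.4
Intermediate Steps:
K(R, s) = s/R (K(R, s) = (2*s)/((2*R)) = (2*s)*(1/(2*R)) = s/R)
-1401 - K(5*28, 59) = -1401 - 59/(5*28) = -1401 - 59/140 = -196199/140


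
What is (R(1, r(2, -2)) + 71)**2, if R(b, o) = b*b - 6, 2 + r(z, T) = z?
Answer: 4356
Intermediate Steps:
r(z, T) = -2 + z
R(b, o) = -6 + b**2 (R(b, o) = b**2 - 6 = -6 + b**2)
(R(1, r(2, -2)) + 71)**2 = ((-6 + 1**2) + 71)**2 = ((-6 + 1) + 71)**2 = (-5 + 71)**2 = 66**2 = 4356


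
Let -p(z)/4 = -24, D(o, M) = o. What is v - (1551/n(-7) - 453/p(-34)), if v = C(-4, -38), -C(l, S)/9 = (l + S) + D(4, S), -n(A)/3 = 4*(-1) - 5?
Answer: 83311/288 ≈ 289.27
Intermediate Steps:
n(A) = 27 (n(A) = -3*(4*(-1) - 5) = -3*(-4 - 5) = -3*(-9) = 27)
p(z) = 96 (p(z) = -4*(-24) = 96)
C(l, S) = -36 - 9*S - 9*l (C(l, S) = -9*((l + S) + 4) = -9*((S + l) + 4) = -9*(4 + S + l) = -36 - 9*S - 9*l)
v = 342 (v = -36 - 9*(-38) - 9*(-4) = -36 + 342 + 36 = 342)
v - (1551/n(-7) - 453/p(-34)) = 342 - (1551/27 - 453/96) = 342 - (1551*(1/27) - 453*1/96) = 342 - (517/9 - 151/32) = 342 - 1*15185/288 = 342 - 15185/288 = 83311/288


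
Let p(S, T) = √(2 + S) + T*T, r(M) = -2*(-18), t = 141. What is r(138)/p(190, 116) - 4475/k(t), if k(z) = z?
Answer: -12659249246/398906061 - 9*√3/5658242 ≈ -31.735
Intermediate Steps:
r(M) = 36
p(S, T) = T² + √(2 + S) (p(S, T) = √(2 + S) + T² = T² + √(2 + S))
r(138)/p(190, 116) - 4475/k(t) = 36/(116² + √(2 + 190)) - 4475/141 = 36/(13456 + √192) - 4475*1/141 = 36/(13456 + 8*√3) - 4475/141 = -4475/141 + 36/(13456 + 8*√3)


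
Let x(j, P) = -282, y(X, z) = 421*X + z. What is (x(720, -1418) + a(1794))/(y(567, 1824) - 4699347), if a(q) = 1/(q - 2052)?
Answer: 72757/1150374528 ≈ 6.3246e-5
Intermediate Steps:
y(X, z) = z + 421*X
a(q) = 1/(-2052 + q)
(x(720, -1418) + a(1794))/(y(567, 1824) - 4699347) = (-282 + 1/(-2052 + 1794))/((1824 + 421*567) - 4699347) = (-282 + 1/(-258))/((1824 + 238707) - 4699347) = (-282 - 1/258)/(240531 - 4699347) = -72757/258/(-4458816) = -72757/258*(-1/4458816) = 72757/1150374528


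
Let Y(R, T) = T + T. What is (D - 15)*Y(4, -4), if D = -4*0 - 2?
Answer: 136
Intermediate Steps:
Y(R, T) = 2*T
D = -2 (D = 0 - 2 = -2)
(D - 15)*Y(4, -4) = (-2 - 15)*(2*(-4)) = -17*(-8) = 136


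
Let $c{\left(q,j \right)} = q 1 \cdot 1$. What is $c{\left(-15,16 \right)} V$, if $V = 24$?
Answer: $-360$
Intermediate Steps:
$c{\left(q,j \right)} = q$ ($c{\left(q,j \right)} = q 1 = q$)
$c{\left(-15,16 \right)} V = \left(-15\right) 24 = -360$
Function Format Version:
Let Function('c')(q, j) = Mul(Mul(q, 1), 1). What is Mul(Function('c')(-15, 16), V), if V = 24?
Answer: -360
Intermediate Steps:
Function('c')(q, j) = q (Function('c')(q, j) = Mul(q, 1) = q)
Mul(Function('c')(-15, 16), V) = Mul(-15, 24) = -360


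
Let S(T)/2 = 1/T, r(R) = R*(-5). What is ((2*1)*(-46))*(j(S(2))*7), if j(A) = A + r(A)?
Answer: 2576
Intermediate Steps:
r(R) = -5*R
S(T) = 2/T
j(A) = -4*A (j(A) = A - 5*A = -4*A)
((2*1)*(-46))*(j(S(2))*7) = ((2*1)*(-46))*(-8/2*7) = (2*(-46))*(-8/2*7) = -92*(-4*1)*7 = -(-368)*7 = -92*(-28) = 2576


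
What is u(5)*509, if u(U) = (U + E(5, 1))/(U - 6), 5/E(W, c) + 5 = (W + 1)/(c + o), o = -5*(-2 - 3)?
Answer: -124705/62 ≈ -2011.4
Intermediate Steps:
o = 25 (o = -5*(-5) = 25)
E(W, c) = 5/(-5 + (1 + W)/(25 + c)) (E(W, c) = 5/(-5 + (W + 1)/(c + 25)) = 5/(-5 + (1 + W)/(25 + c)))
u(U) = (-65/62 + U)/(-6 + U) (u(U) = (U + 5*(-25 - 1*1)/(124 - 1*5 + 5*1))/(U - 6) = (U + 5*(-25 - 1)/(124 - 5 + 5))/(-6 + U) = (U + 5*(-26)/124)/(-6 + U) = (U + 5*(1/124)*(-26))/(-6 + U) = (U - 65/62)/(-6 + U) = (-65/62 + U)/(-6 + U))
u(5)*509 = ((-65/62 + 5)/(-6 + 5))*509 = ((245/62)/(-1))*509 = -1*245/62*509 = -245/62*509 = -124705/62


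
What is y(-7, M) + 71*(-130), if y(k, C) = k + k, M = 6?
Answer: -9244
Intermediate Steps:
y(k, C) = 2*k
y(-7, M) + 71*(-130) = 2*(-7) + 71*(-130) = -14 - 9230 = -9244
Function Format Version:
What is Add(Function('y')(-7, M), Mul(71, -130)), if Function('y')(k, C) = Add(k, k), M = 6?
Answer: -9244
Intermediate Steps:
Function('y')(k, C) = Mul(2, k)
Add(Function('y')(-7, M), Mul(71, -130)) = Add(Mul(2, -7), Mul(71, -130)) = Add(-14, -9230) = -9244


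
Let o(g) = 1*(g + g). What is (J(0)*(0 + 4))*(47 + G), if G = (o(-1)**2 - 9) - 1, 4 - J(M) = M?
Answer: 656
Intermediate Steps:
o(g) = 2*g (o(g) = 1*(2*g) = 2*g)
J(M) = 4 - M
G = -6 (G = ((2*(-1))**2 - 9) - 1 = ((-2)**2 - 9) - 1 = (4 - 9) - 1 = -5 - 1 = -6)
(J(0)*(0 + 4))*(47 + G) = ((4 - 1*0)*(0 + 4))*(47 - 6) = ((4 + 0)*4)*41 = (4*4)*41 = 16*41 = 656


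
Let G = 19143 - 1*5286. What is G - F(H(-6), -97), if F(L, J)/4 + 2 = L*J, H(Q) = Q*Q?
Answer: 27833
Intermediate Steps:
H(Q) = Q²
F(L, J) = -8 + 4*J*L (F(L, J) = -8 + 4*(L*J) = -8 + 4*(J*L) = -8 + 4*J*L)
G = 13857 (G = 19143 - 5286 = 13857)
G - F(H(-6), -97) = 13857 - (-8 + 4*(-97)*(-6)²) = 13857 - (-8 + 4*(-97)*36) = 13857 - (-8 - 13968) = 13857 - 1*(-13976) = 13857 + 13976 = 27833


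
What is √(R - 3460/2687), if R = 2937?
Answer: √21195751933/2687 ≈ 54.182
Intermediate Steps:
√(R - 3460/2687) = √(2937 - 3460/2687) = √(7888259/2687) = √21195751933/2687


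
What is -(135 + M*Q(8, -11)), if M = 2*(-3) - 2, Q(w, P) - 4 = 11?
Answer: -15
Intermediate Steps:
Q(w, P) = 15 (Q(w, P) = 4 + 11 = 15)
M = -8 (M = -6 - 2 = -8)
-(135 + M*Q(8, -11)) = -(135 - 8*15) = -(135 - 120) = -1*15 = -15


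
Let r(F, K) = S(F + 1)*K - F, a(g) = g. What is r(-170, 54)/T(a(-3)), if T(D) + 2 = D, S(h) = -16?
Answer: 694/5 ≈ 138.80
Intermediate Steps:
T(D) = -2 + D
r(F, K) = -F - 16*K (r(F, K) = -16*K - F = -F - 16*K)
r(-170, 54)/T(a(-3)) = (-1*(-170) - 16*54)/(-2 - 3) = (170 - 864)/(-5) = -694*(-1/5) = 694/5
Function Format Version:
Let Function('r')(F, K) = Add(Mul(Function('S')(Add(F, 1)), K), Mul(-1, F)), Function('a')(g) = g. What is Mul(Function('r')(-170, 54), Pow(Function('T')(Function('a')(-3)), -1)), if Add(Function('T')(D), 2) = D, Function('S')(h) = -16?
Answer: Rational(694, 5) ≈ 138.80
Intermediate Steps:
Function('T')(D) = Add(-2, D)
Function('r')(F, K) = Add(Mul(-1, F), Mul(-16, K)) (Function('r')(F, K) = Add(Mul(-16, K), Mul(-1, F)) = Add(Mul(-1, F), Mul(-16, K)))
Mul(Function('r')(-170, 54), Pow(Function('T')(Function('a')(-3)), -1)) = Mul(Add(Mul(-1, -170), Mul(-16, 54)), Pow(Add(-2, -3), -1)) = Mul(Add(170, -864), Pow(-5, -1)) = Mul(-694, Rational(-1, 5)) = Rational(694, 5)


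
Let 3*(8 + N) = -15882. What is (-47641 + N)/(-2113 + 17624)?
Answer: -52943/15511 ≈ -3.4133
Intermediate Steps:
N = -5302 (N = -8 + (⅓)*(-15882) = -8 - 5294 = -5302)
(-47641 + N)/(-2113 + 17624) = (-47641 - 5302)/(-2113 + 17624) = -52943/15511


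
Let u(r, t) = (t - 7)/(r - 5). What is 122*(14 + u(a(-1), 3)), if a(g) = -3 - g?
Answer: 12444/7 ≈ 1777.7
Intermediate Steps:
u(r, t) = (-7 + t)/(-5 + r)
122*(14 + u(a(-1), 3)) = 122*(14 + (-7 + 3)/(-5 + (-3 - 1*(-1)))) = 122*(14 - 4/(-5 + (-3 + 1))) = 122*(14 - 4/(-5 - 2)) = 122*(14 - 4/(-7)) = 122*(14 - ⅐*(-4)) = 122*(14 + 4/7) = 122*(102/7) = 12444/7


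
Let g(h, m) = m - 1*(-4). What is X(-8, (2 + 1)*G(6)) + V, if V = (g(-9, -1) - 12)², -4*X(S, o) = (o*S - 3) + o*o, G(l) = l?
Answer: 147/4 ≈ 36.750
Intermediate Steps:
g(h, m) = 4 + m (g(h, m) = m + 4 = 4 + m)
X(S, o) = ¾ - o²/4 - S*o/4 (X(S, o) = -((o*S - 3) + o*o)/4 = -((S*o - 3) + o²)/4 = -((-3 + S*o) + o²)/4 = -(-3 + o² + S*o)/4 = ¾ - o²/4 - S*o/4)
V = 81 (V = ((4 - 1) - 12)² = (3 - 12)² = (-9)² = 81)
X(-8, (2 + 1)*G(6)) + V = (¾ - 36*(2 + 1)²/4 - ¼*(-8)*(2 + 1)*6) + 81 = (¾ - (3*6)²/4 - ¼*(-8)*3*6) + 81 = (¾ - ¼*18² - ¼*(-8)*18) + 81 = (¾ - ¼*324 + 36) + 81 = (¾ - 81 + 36) + 81 = -177/4 + 81 = 147/4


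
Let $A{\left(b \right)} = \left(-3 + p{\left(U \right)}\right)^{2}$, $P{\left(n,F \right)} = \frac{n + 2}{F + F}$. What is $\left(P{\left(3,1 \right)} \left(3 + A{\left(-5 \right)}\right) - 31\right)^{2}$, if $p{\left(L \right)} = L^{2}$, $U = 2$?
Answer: $441$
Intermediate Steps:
$P{\left(n,F \right)} = \frac{2 + n}{2 F}$
$A{\left(b \right)} = 1$ ($A{\left(b \right)} = \left(-3 + 2^{2}\right)^{2} = \left(-3 + 4\right)^{2} = 1^{2} = 1$)
$\left(P{\left(3,1 \right)} \left(3 + A{\left(-5 \right)}\right) - 31\right)^{2} = \left(\frac{2 + 3}{2 \cdot 1} \left(3 + 1\right) - 31\right)^{2} = \left(\frac{1}{2} \cdot 1 \cdot 5 \cdot 4 - 31\right)^{2} = \left(\frac{5}{2} \cdot 4 - 31\right)^{2} = \left(10 - 31\right)^{2} = \left(-21\right)^{2} = 441$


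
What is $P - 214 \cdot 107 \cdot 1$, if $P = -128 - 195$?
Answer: $-23221$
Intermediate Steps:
$P = -323$
$P - 214 \cdot 107 \cdot 1 = -323 - 214 \cdot 107 \cdot 1 = -323 - 22898 = -23221$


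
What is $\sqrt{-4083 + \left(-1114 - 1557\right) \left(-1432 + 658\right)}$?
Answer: $\sqrt{2063271} \approx 1436.4$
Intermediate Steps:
$\sqrt{-4083 + \left(-1114 - 1557\right) \left(-1432 + 658\right)} = \sqrt{-4083 - -2067354} = \sqrt{-4083 + 2067354} = \sqrt{2063271}$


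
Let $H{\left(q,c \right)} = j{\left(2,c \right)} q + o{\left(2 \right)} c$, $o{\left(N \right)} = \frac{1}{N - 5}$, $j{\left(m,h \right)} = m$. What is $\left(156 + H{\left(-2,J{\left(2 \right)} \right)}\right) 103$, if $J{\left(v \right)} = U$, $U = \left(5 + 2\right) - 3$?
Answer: $\frac{46556}{3} \approx 15519.0$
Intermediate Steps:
$U = 4$ ($U = 7 - 3 = 4$)
$o{\left(N \right)} = \frac{1}{-5 + N}$
$J{\left(v \right)} = 4$
$H{\left(q,c \right)} = 2 q - \frac{c}{3}$ ($H{\left(q,c \right)} = 2 q + \frac{c}{-5 + 2} = 2 q + \frac{c}{-3} = 2 q - \frac{c}{3}$)
$\left(156 + H{\left(-2,J{\left(2 \right)} \right)}\right) 103 = \left(156 + \left(2 \left(-2\right) - \frac{4}{3}\right)\right) 103 = \left(156 - \frac{16}{3}\right) 103 = \frac{452}{3} \cdot 103 = \frac{46556}{3}$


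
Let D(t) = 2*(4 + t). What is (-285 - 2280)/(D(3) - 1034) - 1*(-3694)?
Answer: 251363/68 ≈ 3696.5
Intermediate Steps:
D(t) = 8 + 2*t
(-285 - 2280)/(D(3) - 1034) - 1*(-3694) = (-285 - 2280)/((8 + 2*3) - 1034) - 1*(-3694) = -2565/((8 + 6) - 1034) + 3694 = -2565/(14 - 1034) + 3694 = -2565/(-1020) + 3694 = -2565*(-1/1020) + 3694 = 171/68 + 3694 = 251363/68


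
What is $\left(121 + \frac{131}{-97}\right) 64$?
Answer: $\frac{742784}{97} \approx 7657.6$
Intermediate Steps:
$\left(121 + \frac{131}{-97}\right) 64 = \left(121 + 131 \left(- \frac{1}{97}\right)\right) 64 = \left(121 - \frac{131}{97}\right) 64 = \frac{11606}{97} \cdot 64 = \frac{742784}{97}$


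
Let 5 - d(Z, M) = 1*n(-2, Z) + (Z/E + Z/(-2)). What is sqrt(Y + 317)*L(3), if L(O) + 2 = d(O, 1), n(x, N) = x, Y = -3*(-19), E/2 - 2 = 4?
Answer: 25*sqrt(374)/4 ≈ 120.87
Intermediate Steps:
E = 12 (E = 4 + 2*4 = 4 + 8 = 12)
Y = 57
d(Z, M) = 7 + 5*Z/12 (d(Z, M) = 5 - (1*(-2) + (Z/12 + Z/(-2))) = 5 - (-2 + (Z*(1/12) + Z*(-1/2))) = 5 - (-2 + (Z/12 - Z/2)) = 5 - (-2 - 5*Z/12) = 5 + (2 + 5*Z/12) = 7 + 5*Z/12)
L(O) = 5 + 5*O/12 (L(O) = -2 + (7 + 5*O/12) = 5 + 5*O/12)
sqrt(Y + 317)*L(3) = sqrt(57 + 317)*(5 + (5/12)*3) = sqrt(374)*(5 + 5/4) = sqrt(374)*(25/4) = 25*sqrt(374)/4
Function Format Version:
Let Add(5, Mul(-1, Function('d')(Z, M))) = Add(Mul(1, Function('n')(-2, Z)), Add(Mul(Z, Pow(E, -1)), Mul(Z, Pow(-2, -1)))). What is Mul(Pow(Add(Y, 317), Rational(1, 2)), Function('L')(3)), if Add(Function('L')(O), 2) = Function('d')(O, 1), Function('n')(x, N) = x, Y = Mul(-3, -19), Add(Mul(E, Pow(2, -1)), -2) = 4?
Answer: Mul(Rational(25, 4), Pow(374, Rational(1, 2))) ≈ 120.87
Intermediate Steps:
E = 12 (E = Add(4, Mul(2, 4)) = Add(4, 8) = 12)
Y = 57
Function('d')(Z, M) = Add(7, Mul(Rational(5, 12), Z)) (Function('d')(Z, M) = Add(5, Mul(-1, Add(Mul(1, -2), Add(Mul(Z, Pow(12, -1)), Mul(Z, Pow(-2, -1)))))) = Add(5, Mul(-1, Add(-2, Add(Mul(Z, Rational(1, 12)), Mul(Z, Rational(-1, 2)))))) = Add(5, Mul(-1, Add(-2, Add(Mul(Rational(1, 12), Z), Mul(Rational(-1, 2), Z))))) = Add(5, Mul(-1, Add(-2, Mul(Rational(-5, 12), Z)))) = Add(5, Add(2, Mul(Rational(5, 12), Z))) = Add(7, Mul(Rational(5, 12), Z)))
Function('L')(O) = Add(5, Mul(Rational(5, 12), O)) (Function('L')(O) = Add(-2, Add(7, Mul(Rational(5, 12), O))) = Add(5, Mul(Rational(5, 12), O)))
Mul(Pow(Add(Y, 317), Rational(1, 2)), Function('L')(3)) = Mul(Pow(Add(57, 317), Rational(1, 2)), Add(5, Mul(Rational(5, 12), 3))) = Mul(Pow(374, Rational(1, 2)), Add(5, Rational(5, 4))) = Mul(Pow(374, Rational(1, 2)), Rational(25, 4)) = Mul(Rational(25, 4), Pow(374, Rational(1, 2)))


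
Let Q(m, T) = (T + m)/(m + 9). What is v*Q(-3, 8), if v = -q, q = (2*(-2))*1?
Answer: 10/3 ≈ 3.3333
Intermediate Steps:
Q(m, T) = (T + m)/(9 + m)
q = -4 (q = -4*1 = -4)
v = 4 (v = -1*(-4) = 4)
v*Q(-3, 8) = 4*((8 - 3)/(9 - 3)) = 4*(5/6) = 4*((⅙)*5) = 4*(⅚) = 10/3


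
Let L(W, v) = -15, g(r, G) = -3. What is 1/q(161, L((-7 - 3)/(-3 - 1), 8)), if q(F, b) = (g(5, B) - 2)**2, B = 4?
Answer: 1/25 ≈ 0.040000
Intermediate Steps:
q(F, b) = 25 (q(F, b) = (-3 - 2)**2 = (-5)**2 = 25)
1/q(161, L((-7 - 3)/(-3 - 1), 8)) = 1/25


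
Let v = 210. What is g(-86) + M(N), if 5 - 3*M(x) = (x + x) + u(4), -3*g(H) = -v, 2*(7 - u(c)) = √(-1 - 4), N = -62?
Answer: 332/3 + I*√5/6 ≈ 110.67 + 0.37268*I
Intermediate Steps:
u(c) = 7 - I*√5/2 (u(c) = 7 - √(-1 - 4)/2 = 7 - I*√5/2)
g(H) = 70 (g(H) = -(-1)*210/3 = -⅓*(-210) = 70)
M(x) = -⅔ - 2*x/3 + I*√5/6 (M(x) = 5/3 - ((x + x) + (7 - I*√5/2))/3 = 5/3 - (2*x + (7 - I*√5/2))/3 = 5/3 - (7 + 2*x - I*√5/2)/3 = 5/3 + (-7/3 - 2*x/3 + I*√5/6) = -⅔ - 2*x/3 + I*√5/6)
g(-86) + M(N) = 70 + (-⅔ - ⅔*(-62) + I*√5/6) = 70 + (-⅔ + 124/3 + I*√5/6) = 70 + (122/3 + I*√5/6) = 332/3 + I*√5/6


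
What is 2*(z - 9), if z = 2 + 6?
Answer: -2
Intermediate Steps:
z = 8
2*(z - 9) = 2*(8 - 9) = 2*(-1) = -2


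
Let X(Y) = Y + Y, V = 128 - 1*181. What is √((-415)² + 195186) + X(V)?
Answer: -106 + √367411 ≈ 500.14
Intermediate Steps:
V = -53 (V = 128 - 181 = -53)
X(Y) = 2*Y
√((-415)² + 195186) + X(V) = √((-415)² + 195186) + 2*(-53) = √(172225 + 195186) - 106 = √367411 - 106 = -106 + √367411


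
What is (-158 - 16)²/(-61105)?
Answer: -30276/61105 ≈ -0.49547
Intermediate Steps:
(-158 - 16)²/(-61105) = (-174)²*(-1/61105) = 30276*(-1/61105) = -30276/61105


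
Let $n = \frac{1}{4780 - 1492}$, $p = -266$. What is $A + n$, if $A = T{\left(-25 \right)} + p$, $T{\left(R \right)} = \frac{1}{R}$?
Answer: $- \frac{21868463}{82200} \approx -266.04$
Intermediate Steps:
$A = - \frac{6651}{25}$ ($A = \frac{1}{-25} - 266 = - \frac{1}{25} - 266 = - \frac{6651}{25} \approx -266.04$)
$n = \frac{1}{3288} \approx 0.00030414$
$A + n = - \frac{6651}{25} + \frac{1}{3288} = - \frac{21868463}{82200}$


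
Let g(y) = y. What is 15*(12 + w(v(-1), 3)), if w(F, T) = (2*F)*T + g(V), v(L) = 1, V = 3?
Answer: 315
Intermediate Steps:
w(F, T) = 3 + 2*F*T (w(F, T) = (2*F)*T + 3 = 2*F*T + 3 = 3 + 2*F*T)
15*(12 + w(v(-1), 3)) = 15*(12 + (3 + 2*1*3)) = 15*(12 + (3 + 6)) = 15*(12 + 9) = 15*21 = 315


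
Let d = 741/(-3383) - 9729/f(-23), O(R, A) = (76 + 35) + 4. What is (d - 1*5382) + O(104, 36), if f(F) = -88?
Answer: -1535158969/297704 ≈ -5156.7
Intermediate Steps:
O(R, A) = 115 (O(R, A) = 111 + 4 = 115)
d = 32847999/297704 (d = 741/(-3383) - 9729/(-88) = 741*(-1/3383) - 9729*(-1/88) = -741/3383 + 9729/88 = 32847999/297704 ≈ 110.34)
(d - 1*5382) + O(104, 36) = (32847999/297704 - 1*5382) + 115 = (32847999/297704 - 5382) + 115 = -1569394929/297704 + 115 = -1535158969/297704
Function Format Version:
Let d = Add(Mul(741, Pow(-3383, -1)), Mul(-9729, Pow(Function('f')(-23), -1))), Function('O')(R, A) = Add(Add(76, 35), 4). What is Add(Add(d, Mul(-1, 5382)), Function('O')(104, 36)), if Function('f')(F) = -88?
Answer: Rational(-1535158969, 297704) ≈ -5156.7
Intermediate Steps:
Function('O')(R, A) = 115 (Function('O')(R, A) = Add(111, 4) = 115)
d = Rational(32847999, 297704) (d = Add(Mul(741, Pow(-3383, -1)), Mul(-9729, Pow(-88, -1))) = Add(Mul(741, Rational(-1, 3383)), Mul(-9729, Rational(-1, 88))) = Add(Rational(-741, 3383), Rational(9729, 88)) = Rational(32847999, 297704) ≈ 110.34)
Add(Add(d, Mul(-1, 5382)), Function('O')(104, 36)) = Add(Add(Rational(32847999, 297704), Mul(-1, 5382)), 115) = Add(Add(Rational(32847999, 297704), -5382), 115) = Add(Rational(-1569394929, 297704), 115) = Rational(-1535158969, 297704)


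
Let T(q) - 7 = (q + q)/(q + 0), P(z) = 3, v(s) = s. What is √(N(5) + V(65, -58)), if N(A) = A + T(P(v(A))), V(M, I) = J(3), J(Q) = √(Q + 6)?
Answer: √17 ≈ 4.1231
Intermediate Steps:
J(Q) = √(6 + Q)
V(M, I) = 3 (V(M, I) = √(6 + 3) = √9 = 3)
T(q) = 9 (T(q) = 7 + (q + q)/(q + 0) = 7 + (2*q)/q = 7 + 2 = 9)
N(A) = 9 + A (N(A) = A + 9 = 9 + A)
√(N(5) + V(65, -58)) = √((9 + 5) + 3) = √(14 + 3) = √17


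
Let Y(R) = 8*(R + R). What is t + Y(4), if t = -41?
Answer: 23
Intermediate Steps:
Y(R) = 16*R (Y(R) = 8*(2*R) = 16*R)
t + Y(4) = -41 + 16*4 = -41 + 64 = 23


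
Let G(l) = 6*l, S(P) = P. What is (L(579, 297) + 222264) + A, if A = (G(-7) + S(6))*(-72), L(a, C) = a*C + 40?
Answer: 396859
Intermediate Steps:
L(a, C) = 40 + C*a (L(a, C) = C*a + 40 = 40 + C*a)
A = 2592 (A = (6*(-7) + 6)*(-72) = (-42 + 6)*(-72) = -36*(-72) = 2592)
(L(579, 297) + 222264) + A = ((40 + 297*579) + 222264) + 2592 = ((40 + 171963) + 222264) + 2592 = (172003 + 222264) + 2592 = 394267 + 2592 = 396859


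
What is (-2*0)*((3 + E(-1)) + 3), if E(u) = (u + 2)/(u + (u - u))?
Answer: 0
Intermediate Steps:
E(u) = (2 + u)/u (E(u) = (2 + u)/(u + 0) = (2 + u)/u)
(-2*0)*((3 + E(-1)) + 3) = (-2*0)*((3 + (2 - 1)/(-1)) + 3) = 0*((3 - 1*1) + 3) = 0*((3 - 1) + 3) = 0*(2 + 3) = 0*5 = 0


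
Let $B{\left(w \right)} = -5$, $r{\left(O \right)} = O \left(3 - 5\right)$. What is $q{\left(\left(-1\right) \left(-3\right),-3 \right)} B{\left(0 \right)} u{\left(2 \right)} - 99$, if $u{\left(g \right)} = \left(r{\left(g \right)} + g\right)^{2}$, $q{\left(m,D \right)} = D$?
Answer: $-39$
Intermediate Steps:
$r{\left(O \right)} = - 2 O$ ($r{\left(O \right)} = O \left(-2\right) = - 2 O$)
$u{\left(g \right)} = g^{2}$ ($u{\left(g \right)} = \left(- 2 g + g\right)^{2} = \left(- g\right)^{2} = g^{2}$)
$q{\left(\left(-1\right) \left(-3\right),-3 \right)} B{\left(0 \right)} u{\left(2 \right)} - 99 = \left(-3\right) \left(-5\right) 2^{2} - 99 = 15 \cdot 4 - 99 = 60 - 99 = -39$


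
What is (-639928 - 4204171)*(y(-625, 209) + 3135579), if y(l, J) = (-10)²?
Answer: -15189539508221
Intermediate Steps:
y(l, J) = 100
(-639928 - 4204171)*(y(-625, 209) + 3135579) = (-639928 - 4204171)*(100 + 3135579) = -4844099*3135679 = -15189539508221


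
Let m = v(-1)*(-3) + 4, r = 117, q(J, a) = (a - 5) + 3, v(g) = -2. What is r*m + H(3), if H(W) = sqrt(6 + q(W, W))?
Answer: 1170 + sqrt(7) ≈ 1172.6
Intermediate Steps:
q(J, a) = -2 + a (q(J, a) = (-5 + a) + 3 = -2 + a)
H(W) = sqrt(4 + W) (H(W) = sqrt(6 + (-2 + W)) = sqrt(4 + W))
m = 10 (m = -2*(-3) + 4 = 6 + 4 = 10)
r*m + H(3) = 117*10 + sqrt(4 + 3) = 1170 + sqrt(7)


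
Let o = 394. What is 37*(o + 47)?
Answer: 16317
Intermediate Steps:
37*(o + 47) = 37*(394 + 47) = 37*441 = 16317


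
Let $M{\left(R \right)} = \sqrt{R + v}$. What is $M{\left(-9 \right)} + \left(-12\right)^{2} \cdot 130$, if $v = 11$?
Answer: $18720 + \sqrt{2} \approx 18721.0$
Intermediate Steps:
$M{\left(R \right)} = \sqrt{11 + R}$ ($M{\left(R \right)} = \sqrt{R + 11} = \sqrt{11 + R}$)
$M{\left(-9 \right)} + \left(-12\right)^{2} \cdot 130 = \sqrt{11 - 9} + \left(-12\right)^{2} \cdot 130 = \sqrt{2} + 144 \cdot 130 = \sqrt{2} + 18720 = 18720 + \sqrt{2}$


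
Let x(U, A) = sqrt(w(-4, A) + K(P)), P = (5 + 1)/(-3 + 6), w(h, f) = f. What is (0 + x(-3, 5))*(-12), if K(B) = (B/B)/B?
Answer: -6*sqrt(22) ≈ -28.142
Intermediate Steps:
P = 2 (P = 6/3 = 6*(1/3) = 2)
K(B) = 1/B
x(U, A) = sqrt(1/2 + A) (x(U, A) = sqrt(A + 1/2) = sqrt(1/2 + A))
(0 + x(-3, 5))*(-12) = (0 + sqrt(2 + 4*5)/2)*(-12) = (0 + sqrt(2 + 20)/2)*(-12) = (0 + sqrt(22)/2)*(-12) = (sqrt(22)/2)*(-12) = -6*sqrt(22)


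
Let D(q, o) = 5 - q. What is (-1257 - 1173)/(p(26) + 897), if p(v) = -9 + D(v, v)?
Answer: -810/289 ≈ -2.8028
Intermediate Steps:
p(v) = -4 - v (p(v) = -9 + (5 - v) = -4 - v)
(-1257 - 1173)/(p(26) + 897) = (-1257 - 1173)/((-4 - 1*26) + 897) = -2430/((-4 - 26) + 897) = -2430/(-30 + 897) = -2430/867 = -2430*1/867 = -810/289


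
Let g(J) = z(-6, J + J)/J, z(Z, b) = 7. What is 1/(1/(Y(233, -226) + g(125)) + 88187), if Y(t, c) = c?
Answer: 28243/2490665316 ≈ 1.1340e-5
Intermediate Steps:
g(J) = 7/J
1/(1/(Y(233, -226) + g(125)) + 88187) = 1/(1/(-226 + 7/125) + 88187) = 1/(1/(-28243/125) + 88187) = 1/(-125/28243 + 88187) = 1/(2490665316/28243) = 28243/2490665316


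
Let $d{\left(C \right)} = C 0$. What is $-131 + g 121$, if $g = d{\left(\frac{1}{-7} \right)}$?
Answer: $-131$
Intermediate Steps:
$d{\left(C \right)} = 0$
$g = 0$
$-131 + g 121 = -131 + 0 \cdot 121 = -131 + 0 = -131$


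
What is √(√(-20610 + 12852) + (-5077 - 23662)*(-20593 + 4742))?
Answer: √(455541889 + 3*I*√862) ≈ 21343.0 + 0.e-3*I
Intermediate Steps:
√(√(-20610 + 12852) + (-5077 - 23662)*(-20593 + 4742)) = √(√(-7758) - 28739*(-15851)) = √(3*I*√862 + 455541889) = √(455541889 + 3*I*√862)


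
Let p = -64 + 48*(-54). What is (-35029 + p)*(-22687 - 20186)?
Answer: 1615669005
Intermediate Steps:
p = -2656 (p = -64 - 2592 = -2656)
(-35029 + p)*(-22687 - 20186) = (-35029 - 2656)*(-22687 - 20186) = -37685*(-42873) = 1615669005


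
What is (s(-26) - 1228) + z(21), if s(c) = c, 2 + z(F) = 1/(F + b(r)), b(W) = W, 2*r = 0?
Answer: -26375/21 ≈ -1256.0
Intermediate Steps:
r = 0 (r = (½)*0 = 0)
z(F) = -2 + 1/F (z(F) = -2 + 1/(F + 0) = -2 + 1/F)
(s(-26) - 1228) + z(21) = (-26 - 1228) + (-2 + 1/21) = -1254 + (-2 + 1/21) = -1254 - 41/21 = -26375/21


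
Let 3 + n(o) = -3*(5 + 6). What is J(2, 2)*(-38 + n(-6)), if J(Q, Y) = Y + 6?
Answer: -592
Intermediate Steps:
J(Q, Y) = 6 + Y
n(o) = -36 (n(o) = -3 - 3*(5 + 6) = -3 - 3*11 = -3 - 33 = -36)
J(2, 2)*(-38 + n(-6)) = (6 + 2)*(-38 - 36) = 8*(-74) = -592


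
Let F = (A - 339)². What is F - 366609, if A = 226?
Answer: -353840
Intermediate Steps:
F = 12769 (F = (226 - 339)² = (-113)² = 12769)
F - 366609 = 12769 - 366609 = -353840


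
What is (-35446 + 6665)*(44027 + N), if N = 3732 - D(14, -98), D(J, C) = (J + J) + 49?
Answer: -1372335642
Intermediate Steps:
D(J, C) = 49 + 2*J (D(J, C) = 2*J + 49 = 49 + 2*J)
N = 3655 (N = 3732 - (49 + 2*14) = 3732 - (49 + 28) = 3732 - 1*77 = 3732 - 77 = 3655)
(-35446 + 6665)*(44027 + N) = (-35446 + 6665)*(44027 + 3655) = -28781*47682 = -1372335642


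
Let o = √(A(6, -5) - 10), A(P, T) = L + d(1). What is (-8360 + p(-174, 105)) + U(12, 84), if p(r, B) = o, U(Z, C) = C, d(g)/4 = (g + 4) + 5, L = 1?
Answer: -8276 + √31 ≈ -8270.4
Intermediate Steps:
d(g) = 36 + 4*g (d(g) = 4*((g + 4) + 5) = 4*((4 + g) + 5) = 4*(9 + g) = 36 + 4*g)
A(P, T) = 41 (A(P, T) = 1 + (36 + 4*1) = 1 + (36 + 4) = 1 + 40 = 41)
o = √31 (o = √(41 - 10) = √31 ≈ 5.5678)
p(r, B) = √31
(-8360 + p(-174, 105)) + U(12, 84) = (-8360 + √31) + 84 = -8276 + √31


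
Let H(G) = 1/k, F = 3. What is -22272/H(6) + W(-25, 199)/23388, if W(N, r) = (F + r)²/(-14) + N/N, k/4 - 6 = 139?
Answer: -2114844016555/163716 ≈ -1.2918e+7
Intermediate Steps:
k = 580 (k = 24 + 4*139 = 24 + 556 = 580)
H(G) = 1/580
W(N, r) = 1 - (3 + r)²/14 (W(N, r) = (3 + r)²/(-14) + N/N = (3 + r)²*(-1/14) + 1 = -(3 + r)²/14 + 1 = 1 - (3 + r)²/14)
-22272/H(6) + W(-25, 199)/23388 = -22272/1/580 + (1 - (3 + 199)²/14)/23388 = -22272*580 + (1 - 1/14*202²)*(1/23388) = -12917760 + (1 - 1/14*40804)*(1/23388) = -12917760 + (1 - 20402/7)*(1/23388) = -12917760 - 20395/7*1/23388 = -12917760 - 20395/163716 = -2114844016555/163716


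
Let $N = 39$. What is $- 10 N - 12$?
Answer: $-402$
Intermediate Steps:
$- 10 N - 12 = \left(-10\right) 39 - 12 = -390 - 12 = -402$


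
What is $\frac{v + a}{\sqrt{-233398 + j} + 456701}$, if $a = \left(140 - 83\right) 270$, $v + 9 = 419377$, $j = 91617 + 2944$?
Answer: $\frac{99277206679}{104287971119} - \frac{217379 i \sqrt{138837}}{104287971119} \approx 0.95195 - 0.00077667 i$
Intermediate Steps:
$j = 94561$
$v = 419368$ ($v = -9 + 419377 = 419368$)
$a = 15390$ ($a = 57 \cdot 270 = 15390$)
$\frac{v + a}{\sqrt{-233398 + j} + 456701} = \frac{419368 + 15390}{\sqrt{-233398 + 94561} + 456701} = \frac{434758}{\sqrt{-138837} + 456701} = \frac{434758}{i \sqrt{138837} + 456701} = \frac{434758}{456701 + i \sqrt{138837}}$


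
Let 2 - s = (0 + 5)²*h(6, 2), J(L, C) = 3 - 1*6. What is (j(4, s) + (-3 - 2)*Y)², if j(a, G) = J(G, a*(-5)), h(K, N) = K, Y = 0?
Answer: 9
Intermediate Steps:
J(L, C) = -3 (J(L, C) = 3 - 6 = -3)
s = -148 (s = 2 - (0 + 5)²*6 = 2 - 5²*6 = 2 - 25*6 = 2 - 1*150 = 2 - 150 = -148)
j(a, G) = -3
(j(4, s) + (-3 - 2)*Y)² = (-3 + (-3 - 2)*0)² = (-3 - 5*0)² = (-3 + 0)² = (-3)² = 9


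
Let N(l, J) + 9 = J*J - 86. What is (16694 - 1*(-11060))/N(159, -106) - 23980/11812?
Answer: 15167267/32899373 ≈ 0.46102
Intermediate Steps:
N(l, J) = -95 + J² (N(l, J) = -9 + (J*J - 86) = -9 + (J² - 86) = -9 + (-86 + J²) = -95 + J²)
(16694 - 1*(-11060))/N(159, -106) - 23980/11812 = (16694 - 1*(-11060))/(-95 + (-106)²) - 23980/11812 = (16694 + 11060)/(-95 + 11236) - 23980*1/11812 = 27754/11141 - 5995/2953 = 15167267/32899373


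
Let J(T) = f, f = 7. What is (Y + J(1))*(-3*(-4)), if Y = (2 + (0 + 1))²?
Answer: 192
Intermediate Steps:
J(T) = 7
Y = 9 (Y = (2 + 1)² = 3² = 9)
(Y + J(1))*(-3*(-4)) = (9 + 7)*(-3*(-4)) = 16*12 = 192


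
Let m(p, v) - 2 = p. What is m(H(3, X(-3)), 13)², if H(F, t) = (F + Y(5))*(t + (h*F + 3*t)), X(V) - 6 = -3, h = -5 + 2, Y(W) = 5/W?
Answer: 196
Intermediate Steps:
h = -3
X(V) = 3 (X(V) = 6 - 3 = 3)
H(F, t) = (1 + F)*(-3*F + 4*t) (H(F, t) = (F + 5/5)*(t + (-3*F + 3*t)) = (F + 5*(⅕))*(-3*F + 4*t) = (F + 1)*(-3*F + 4*t) = (1 + F)*(-3*F + 4*t))
m(p, v) = 2 + p
m(H(3, X(-3)), 13)² = (2 + (-3*3 - 3*3² + 4*3 + 4*3*3))² = (2 + (-9 - 3*9 + 12 + 36))² = (2 + (-9 - 27 + 12 + 36))² = (2 + 12)² = 14² = 196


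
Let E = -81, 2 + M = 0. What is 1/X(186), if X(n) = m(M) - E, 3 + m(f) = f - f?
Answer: 1/78 ≈ 0.012821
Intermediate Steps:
M = -2 (M = -2 + 0 = -2)
m(f) = -3 (m(f) = -3 + (f - f) = -3 + 0 = -3)
X(n) = 78 (X(n) = -3 - 1*(-81) = -3 + 81 = 78)
1/X(186) = 1/78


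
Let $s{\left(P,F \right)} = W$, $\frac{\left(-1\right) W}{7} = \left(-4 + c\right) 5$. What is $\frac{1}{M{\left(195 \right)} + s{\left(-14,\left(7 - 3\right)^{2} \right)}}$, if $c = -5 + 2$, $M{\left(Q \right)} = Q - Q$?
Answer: $\frac{1}{245} \approx 0.0040816$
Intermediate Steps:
$M{\left(Q \right)} = 0$
$c = -3$
$W = 245$ ($W = - 7 \left(-4 - 3\right) 5 = - 7 \left(\left(-7\right) 5\right) = \left(-7\right) \left(-35\right) = 245$)
$s{\left(P,F \right)} = 245$
$\frac{1}{M{\left(195 \right)} + s{\left(-14,\left(7 - 3\right)^{2} \right)}} = \frac{1}{0 + 245} = \frac{1}{245}$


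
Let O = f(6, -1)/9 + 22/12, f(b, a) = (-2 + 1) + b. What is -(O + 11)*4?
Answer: -482/9 ≈ -53.556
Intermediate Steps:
f(b, a) = -1 + b
O = 43/18 (O = (-1 + 6)/9 + 22/12 = 5*(⅑) + 22*(1/12) = 5/9 + 11/6 = 43/18 ≈ 2.3889)
-(O + 11)*4 = -(43/18 + 11)*4 = -241*4/18 = -1*482/9 = -482/9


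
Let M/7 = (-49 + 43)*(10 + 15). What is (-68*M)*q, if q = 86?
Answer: 6140400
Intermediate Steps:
M = -1050 (M = 7*((-49 + 43)*(10 + 15)) = 7*(-6*25) = 7*(-150) = -1050)
(-68*M)*q = -68*(-1050)*86 = 71400*86 = 6140400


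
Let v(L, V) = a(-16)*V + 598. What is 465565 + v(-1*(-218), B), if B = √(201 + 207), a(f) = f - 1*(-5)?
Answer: 466163 - 22*√102 ≈ 4.6594e+5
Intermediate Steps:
a(f) = 5 + f (a(f) = f + 5 = 5 + f)
B = 2*√102 (B = √408 = 2*√102 ≈ 20.199)
v(L, V) = 598 - 11*V (v(L, V) = (5 - 16)*V + 598 = -11*V + 598 = 598 - 11*V)
465565 + v(-1*(-218), B) = 465565 + (598 - 22*√102) = 466163 - 22*√102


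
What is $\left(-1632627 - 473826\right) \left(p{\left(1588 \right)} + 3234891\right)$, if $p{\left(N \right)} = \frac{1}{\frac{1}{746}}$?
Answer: $-6815717265561$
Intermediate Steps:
$p{\left(N \right)} = 746$ ($p{\left(N \right)} = \frac{1}{\frac{1}{746}} = 746$)
$\left(-1632627 - 473826\right) \left(p{\left(1588 \right)} + 3234891\right) = \left(-1632627 - 473826\right) \left(746 + 3234891\right) = \left(-2106453\right) 3235637 = -6815717265561$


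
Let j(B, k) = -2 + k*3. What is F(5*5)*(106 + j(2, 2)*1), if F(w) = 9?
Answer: 990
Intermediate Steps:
j(B, k) = -2 + 3*k
F(5*5)*(106 + j(2, 2)*1) = 9*(106 + (-2 + 3*2)*1) = 9*(106 + (-2 + 6)*1) = 9*(106 + 4*1) = 9*(106 + 4) = 9*110 = 990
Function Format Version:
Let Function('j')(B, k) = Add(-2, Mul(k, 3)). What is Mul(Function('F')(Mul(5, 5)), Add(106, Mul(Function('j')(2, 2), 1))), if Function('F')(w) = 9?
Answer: 990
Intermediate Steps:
Function('j')(B, k) = Add(-2, Mul(3, k))
Mul(Function('F')(Mul(5, 5)), Add(106, Mul(Function('j')(2, 2), 1))) = Mul(9, Add(106, Mul(Add(-2, Mul(3, 2)), 1))) = Mul(9, Add(106, Mul(Add(-2, 6), 1))) = Mul(9, Add(106, Mul(4, 1))) = Mul(9, Add(106, 4)) = Mul(9, 110) = 990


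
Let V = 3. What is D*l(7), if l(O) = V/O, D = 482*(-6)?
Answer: -8676/7 ≈ -1239.4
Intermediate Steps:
D = -2892
l(O) = 3/O
D*l(7) = -8676/7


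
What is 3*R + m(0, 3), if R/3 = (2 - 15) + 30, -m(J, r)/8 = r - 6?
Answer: 177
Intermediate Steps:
m(J, r) = 48 - 8*r (m(J, r) = -8*(r - 6) = -8*(-6 + r) = 48 - 8*r)
R = 51 (R = 3*((2 - 15) + 30) = 3*(-13 + 30) = 3*17 = 51)
3*R + m(0, 3) = 3*51 + (48 - 8*3) = 153 + (48 - 24) = 153 + 24 = 177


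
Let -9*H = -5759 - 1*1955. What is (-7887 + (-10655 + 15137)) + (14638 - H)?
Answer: 93383/9 ≈ 10376.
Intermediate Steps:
H = 7714/9 (H = -(-5759 - 1*1955)/9 = -(-5759 - 1955)/9 = -1/9*(-7714) = 7714/9 ≈ 857.11)
(-7887 + (-10655 + 15137)) + (14638 - H) = (-7887 + (-10655 + 15137)) + (14638 - 1*7714/9) = (-7887 + 4482) + (14638 - 7714/9) = -3405 + 124028/9 = 93383/9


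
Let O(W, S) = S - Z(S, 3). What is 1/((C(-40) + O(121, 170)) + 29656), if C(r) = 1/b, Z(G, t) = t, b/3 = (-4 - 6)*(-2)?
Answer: 60/1789381 ≈ 3.3531e-5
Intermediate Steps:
b = 60 (b = 3*((-4 - 6)*(-2)) = 3*(-10*(-2)) = 3*20 = 60)
O(W, S) = -3 + S (O(W, S) = S - 1*3 = S - 3 = -3 + S)
C(r) = 1/60
1/((C(-40) + O(121, 170)) + 29656) = 1/((1/60 + (-3 + 170)) + 29656) = 1/((1/60 + 167) + 29656) = 1/(10021/60 + 29656) = 1/(1789381/60) = 60/1789381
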